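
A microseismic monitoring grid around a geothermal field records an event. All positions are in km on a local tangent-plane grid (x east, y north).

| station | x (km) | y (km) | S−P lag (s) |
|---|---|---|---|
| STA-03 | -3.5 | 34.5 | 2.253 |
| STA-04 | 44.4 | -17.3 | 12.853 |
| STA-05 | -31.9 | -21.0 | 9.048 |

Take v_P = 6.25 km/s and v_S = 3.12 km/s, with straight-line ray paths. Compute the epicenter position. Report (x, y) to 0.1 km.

(-17.5, 33.5)

Distance from S−P lag: d = Δt · v_P v_S / (v_P − v_S) = Δt · (6.25·3.12)/(6.25−3.12) ≈ 6.2300·Δt.
So d_STA-03 = 14.04, d_STA-04 = 80.07, d_STA-05 = 56.37 km.
Circle about each station: (x + 3.5)² + (y − 34.5)² = 14.04²; (x − 44.4)² + (y + 17.3)² = 80.07²; (x + 31.9)² + (y + 21.0)² = 56.37².
Subtracting the STA-03 equation from the STA-04 and STA-05 equations removes the quadratic terms:
95.8 x − 103.6 y = -5145.93
-56.8 x − 111.0 y = -2724.35
Solving the 2×2 system: x ≈ -17.5, y ≈ 33.5 km.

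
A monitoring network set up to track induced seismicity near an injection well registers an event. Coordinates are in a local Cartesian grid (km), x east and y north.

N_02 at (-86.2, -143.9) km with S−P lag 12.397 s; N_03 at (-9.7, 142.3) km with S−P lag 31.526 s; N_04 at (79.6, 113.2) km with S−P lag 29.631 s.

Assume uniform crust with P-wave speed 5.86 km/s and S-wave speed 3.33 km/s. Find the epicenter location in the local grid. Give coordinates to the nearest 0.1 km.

Distance from S−P lag: d = Δt · v_P v_S / (v_P − v_S) = Δt · (5.86·3.33)/(5.86−3.33) ≈ 7.7130·Δt.
So d_N_02 = 95.62, d_N_03 = 243.16, d_N_04 = 228.54 km.
Circle about each station: (x + 86.2)² + (y + 143.9)² = 95.62²; (x + 9.7)² + (y − 142.3)² = 243.16²; (x − 79.6)² + (y − 113.2)² = 228.54².
Subtracting pairs of circle equations eliminates x²+y² and gives linear equations (the radical axes):
153.0 x + 572.4 y = -57777.87
331.6 x + 514.2 y = -52074.60
Solving the 2×2 system: x ≈ -0.9, y ≈ -100.7 km.

x ≈ -0.9 km, y ≈ -100.7 km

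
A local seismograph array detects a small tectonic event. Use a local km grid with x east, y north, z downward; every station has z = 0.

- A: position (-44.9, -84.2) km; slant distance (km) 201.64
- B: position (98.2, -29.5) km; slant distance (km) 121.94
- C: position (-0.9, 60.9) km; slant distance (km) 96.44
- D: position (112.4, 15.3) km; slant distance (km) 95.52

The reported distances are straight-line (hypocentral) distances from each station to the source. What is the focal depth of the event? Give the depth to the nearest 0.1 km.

66.2 km

Each station gives a sphere (x−x_i)² + (y−y_i)² + z² = d_i² (stations at z=0).
Subtracting the A sphere from B and C: z² cancels, leaving linear equations in x and y:
286.2 x + 109.4 y = 27197.17
88.0 x + 290.2 y = 25961.99
Solving: x ≈ 68.807, y ≈ 68.597 km (keep extra digits for the depth step; rounded: 68.8, 68.6).
Then from the A sphere: z² = 201.64² − (x + 44.9)² − (y + 84.2)² with x = 68.807, y = 68.597, so z ≈ 66.200 ≈ 66.2 km.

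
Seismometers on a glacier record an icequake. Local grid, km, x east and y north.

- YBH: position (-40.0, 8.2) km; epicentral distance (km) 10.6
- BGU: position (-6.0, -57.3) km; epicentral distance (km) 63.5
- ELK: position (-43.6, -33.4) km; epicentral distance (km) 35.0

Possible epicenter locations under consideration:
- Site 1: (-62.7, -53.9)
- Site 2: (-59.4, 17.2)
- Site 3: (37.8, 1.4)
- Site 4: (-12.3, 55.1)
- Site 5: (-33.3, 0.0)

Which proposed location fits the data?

Site 5

For each candidate, compare |candidate − station| to the reported distance:
Site 1: residuals YBH 55.5, BGU 6.7, ELK 7.0 → max 55.5 km
Site 2: residuals YBH 10.8, BGU 28.2, ELK 18.0 → max 28.2 km
Site 3: residuals YBH 67.5, BGU 9.7, ELK 53.5 → max 67.5 km
Site 4: residuals YBH 43.9, BGU 49.1, ELK 58.9 → max 58.9 km
Site 5: residuals YBH 0.0, BGU 0.0, ELK 0.0 → max 0.0 km
Only Site 5 has all residuals ≈ 0.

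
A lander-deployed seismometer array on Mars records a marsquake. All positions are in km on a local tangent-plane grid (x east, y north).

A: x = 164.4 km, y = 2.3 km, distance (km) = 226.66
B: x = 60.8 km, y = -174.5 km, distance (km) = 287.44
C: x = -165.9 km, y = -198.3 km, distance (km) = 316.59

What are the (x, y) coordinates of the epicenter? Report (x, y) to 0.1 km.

Circle about each station: (x − 164.4)² + (y − 2.3)² = 226.66²; (x − 60.8)² + (y + 174.5)² = 287.44²; (x + 165.9)² + (y + 198.3)² = 316.59².
Subtracting pairs of circle equations eliminates x²+y² and gives linear equations (the radical axes):
-207.2 x − 353.6 y = -24132.76
-660.6 x − 401.2 y = -9041.42
Solving the 2×2 system: x ≈ -43.1, y ≈ 93.5 km.

(-43.1, 93.5)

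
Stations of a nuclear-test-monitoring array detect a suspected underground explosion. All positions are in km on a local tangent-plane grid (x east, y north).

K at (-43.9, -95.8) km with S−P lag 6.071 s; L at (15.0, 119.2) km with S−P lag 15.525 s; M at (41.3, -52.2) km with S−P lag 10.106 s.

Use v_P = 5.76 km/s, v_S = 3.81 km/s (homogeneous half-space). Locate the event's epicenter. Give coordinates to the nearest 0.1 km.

-70.8 km east, -33.0 km north

Distance from S−P lag: d = Δt · v_P v_S / (v_P − v_S) = Δt · (5.76·3.81)/(5.76−3.81) ≈ 11.2542·Δt.
So d_K = 68.32, d_L = 174.72, d_M = 113.73 km.
Circle about each station: (x + 43.9)² + (y + 95.8)² = 68.32²; (x − 15.0)² + (y − 119.2)² = 174.72²; (x − 41.3)² + (y + 52.2)² = 113.73².
Subtracting pairs of circle equations eliminates x²+y² and gives linear equations (the radical axes):
117.8 x + 430.0 y = -22530.67
170.4 x + 87.2 y = -14941.21
Solving the 2×2 system: x ≈ -70.8, y ≈ -33.0 km.
Check against K (with the unrounded x, y): √((x + 43.9)²+(y + 95.8)²) = 68.31 ≈ 68.32 km. ✓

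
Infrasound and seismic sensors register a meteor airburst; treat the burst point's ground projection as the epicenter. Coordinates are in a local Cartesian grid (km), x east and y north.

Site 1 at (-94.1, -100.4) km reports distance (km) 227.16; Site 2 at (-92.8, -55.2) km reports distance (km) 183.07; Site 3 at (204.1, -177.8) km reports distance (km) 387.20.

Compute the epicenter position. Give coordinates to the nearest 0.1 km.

Circle about each station: (x + 94.1)² + (y + 100.4)² = 227.16²; (x + 92.8)² + (y + 55.2)² = 183.07²; (x − 204.1)² + (y + 177.8)² = 387.20².
Subtracting the Site 1 equation from the Site 2 and Site 3 equations removes the quadratic terms:
2.6 x + 90.4 y = 10810.95
596.4 x − 154.8 y = -43987.49
Solving the 2×2 system: x ≈ -42.4, y ≈ 120.8 km.

x ≈ -42.4 km, y ≈ 120.8 km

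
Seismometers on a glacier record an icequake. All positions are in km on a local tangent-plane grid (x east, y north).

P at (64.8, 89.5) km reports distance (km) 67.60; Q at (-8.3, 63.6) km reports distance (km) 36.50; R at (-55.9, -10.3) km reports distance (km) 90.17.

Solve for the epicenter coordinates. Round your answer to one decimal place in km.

19.2 km east, 39.6 km north

Circle about each station: (x − 64.8)² + (y − 89.5)² = 67.60²; (x + 8.3)² + (y − 63.6)² = 36.50²; (x + 55.9)² + (y + 10.3)² = 90.17².
Subtracting pairs of circle equations eliminates x²+y² and gives linear equations (the radical axes):
-146.2 x − 51.8 y = -4857.93
-241.4 x − 199.6 y = -12539.26
Solving the 2×2 system: x ≈ 19.2, y ≈ 39.6 km.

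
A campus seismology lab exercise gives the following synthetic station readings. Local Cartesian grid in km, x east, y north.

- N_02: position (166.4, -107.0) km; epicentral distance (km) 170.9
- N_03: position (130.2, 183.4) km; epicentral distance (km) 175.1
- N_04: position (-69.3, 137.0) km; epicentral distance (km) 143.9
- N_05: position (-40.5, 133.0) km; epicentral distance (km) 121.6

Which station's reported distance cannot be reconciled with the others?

N_02

Solve using three stations at a time. Using N_03, N_04, N_05 (subtract circle equations pairwise → linear system) gives (x, y) ≈ (34.2, 36.7).
Distances from that point to each station vs reported:
  N_02: calculated 195.2 vs reported 170.9 → residual 24.3 km
  N_03: calculated 175.3 vs reported 175.1 → residual 0.2 km
  N_04: calculated 144.2 vs reported 143.9 → residual 0.3 km
  N_05: calculated 121.9 vs reported 121.6 → residual 0.3 km
N_03, N_04, N_05 are mutually consistent (residuals ≈ 0); N_02 is off by 24.3 km.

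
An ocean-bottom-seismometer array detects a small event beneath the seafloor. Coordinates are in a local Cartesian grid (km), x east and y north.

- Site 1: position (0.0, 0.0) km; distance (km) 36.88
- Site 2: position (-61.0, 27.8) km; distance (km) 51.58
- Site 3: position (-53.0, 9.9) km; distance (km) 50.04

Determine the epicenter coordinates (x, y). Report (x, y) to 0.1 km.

(-10.0, 35.5)

Circle about each station: x² + y² = 36.88²; (x + 61.0)² + (y − 27.8)² = 51.58²; (x + 53.0)² + (y − 9.9)² = 50.04².
Subtracting the Site 1 equation from the Site 2 and Site 3 equations removes the quadratic terms:
-122.0 x + 55.6 y = 3193.48
-106.0 x + 19.8 y = 1763.14
Solving the 2×2 system: x ≈ -10.0, y ≈ 35.5 km.
Check against Site 1 (with the unrounded x, y): √(x²+y²) = 36.87 ≈ 36.88 km. ✓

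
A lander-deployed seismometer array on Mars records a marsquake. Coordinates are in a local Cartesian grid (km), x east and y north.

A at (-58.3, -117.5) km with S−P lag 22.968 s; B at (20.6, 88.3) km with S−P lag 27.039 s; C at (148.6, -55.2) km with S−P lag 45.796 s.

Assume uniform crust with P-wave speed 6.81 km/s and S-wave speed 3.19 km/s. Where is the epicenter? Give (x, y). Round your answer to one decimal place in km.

-119.3 km east, 6.1 km north

Distance from S−P lag: d = Δt · v_P v_S / (v_P − v_S) = Δt · (6.81·3.19)/(6.81−3.19) ≈ 6.0011·Δt.
So d_A = 137.83, d_B = 162.26, d_C = 274.83 km.
Circle about each station: (x + 58.3)² + (y + 117.5)² = 137.83²; (x − 20.6)² + (y − 88.3)² = 162.26²; (x − 148.6)² + (y + 55.2)² = 274.83².
Subtracting the A equation from the B and C equations removes the quadratic terms:
157.8 x + 411.6 y = -16315.09
413.8 x + 124.6 y = -48610.56
Solving the 2×2 system: x ≈ -119.3, y ≈ 6.1 km.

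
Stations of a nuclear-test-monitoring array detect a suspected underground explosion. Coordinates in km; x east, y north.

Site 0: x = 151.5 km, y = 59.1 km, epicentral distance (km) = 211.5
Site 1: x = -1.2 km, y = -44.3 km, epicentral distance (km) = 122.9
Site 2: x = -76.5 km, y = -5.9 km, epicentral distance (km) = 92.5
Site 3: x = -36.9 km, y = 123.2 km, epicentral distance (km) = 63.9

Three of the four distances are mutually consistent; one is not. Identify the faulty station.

Solve using three stations at a time. Using Site 0, Site 1, Site 3 (subtract circle equations pairwise → linear system) gives (x, y) ≈ (-59.9, 63.6).
Distances from that point to each station vs reported:
  Site 0: calculated 211.5 vs reported 211.5 → residual 0.0 km
  Site 1: calculated 122.9 vs reported 122.9 → residual 0.0 km
  Site 2: calculated 71.5 vs reported 92.5 → residual 21.0 km
  Site 3: calculated 63.9 vs reported 63.9 → residual 0.0 km
Site 0, Site 1, Site 3 are mutually consistent (residuals ≈ 0); Site 2 is off by 21.0 km.

Site 2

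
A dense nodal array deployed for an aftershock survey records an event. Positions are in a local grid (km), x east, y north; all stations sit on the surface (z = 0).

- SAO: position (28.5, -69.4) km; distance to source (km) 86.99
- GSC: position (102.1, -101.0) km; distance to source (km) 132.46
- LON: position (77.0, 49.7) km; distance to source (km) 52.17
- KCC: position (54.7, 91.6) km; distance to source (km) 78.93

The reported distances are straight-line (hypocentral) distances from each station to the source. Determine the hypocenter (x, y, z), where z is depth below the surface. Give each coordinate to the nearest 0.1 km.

x ≈ 40.7 km, y ≈ 15.4 km, depth ≈ 15.1 km

Each station gives a sphere (x−x_i)² + (y−y_i)² + z² = d_i² (stations at z=0).
Subtracting the SAO sphere from GSC and LON: z² cancels, leaving linear equations in x and y:
147.2 x − 63.2 y = 5018.41
97.0 x + 238.2 y = 7616.03
Solving: x ≈ 40.704, y ≈ 15.398 km (keep extra digits for the depth step; rounded: 40.7, 15.4).
Then from the SAO sphere: z² = 86.99² − (x − 28.5)² − (y + 69.4)² with x = 40.704, y = 15.398, so z ≈ 15.087 ≈ 15.1 km.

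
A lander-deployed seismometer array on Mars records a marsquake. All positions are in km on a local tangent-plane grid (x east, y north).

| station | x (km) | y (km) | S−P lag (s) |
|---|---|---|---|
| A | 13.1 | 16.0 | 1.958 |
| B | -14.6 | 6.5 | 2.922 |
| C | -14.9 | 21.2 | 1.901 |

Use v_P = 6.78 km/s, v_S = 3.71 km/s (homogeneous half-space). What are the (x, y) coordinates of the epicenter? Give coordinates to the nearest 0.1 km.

Distance from S−P lag: d = Δt · v_P v_S / (v_P − v_S) = Δt · (6.78·3.71)/(6.78−3.71) ≈ 8.1934·Δt.
So d_A = 16.04, d_B = 23.94, d_C = 15.58 km.
Circle about each station: (x − 13.1)² + (y − 16.0)² = 16.04²; (x + 14.6)² + (y − 6.5)² = 23.94²; (x + 14.9)² + (y − 21.2)² = 15.58².
Subtracting the A equation from the B and C equations removes the quadratic terms:
-55.4 x − 19.0 y = -488.04
-56.0 x + 10.4 y = 258.39
Solving the 2×2 system: x ≈ 0.1, y ≈ 25.4 km.

0.1 km east, 25.4 km north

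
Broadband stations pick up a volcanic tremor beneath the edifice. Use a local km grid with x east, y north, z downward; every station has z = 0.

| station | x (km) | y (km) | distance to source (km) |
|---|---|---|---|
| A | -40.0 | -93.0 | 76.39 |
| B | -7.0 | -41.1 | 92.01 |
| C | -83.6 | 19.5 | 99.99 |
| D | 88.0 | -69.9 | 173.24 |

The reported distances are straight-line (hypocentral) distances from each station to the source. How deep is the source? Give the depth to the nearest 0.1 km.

z ≈ 59.8 km

Each station gives a sphere (x−x_i)² + (y−y_i)² + z² = d_i² (stations at z=0).
Subtracting the A sphere from B and C: z² cancels, leaving linear equations in x and y:
66.0 x + 103.8 y = -11141.20
-87.2 x + 225.0 y = -7042.36
Solving: x ≈ -74.296, y ≈ -60.093 km (keep extra digits for the depth step; rounded: -74.3, -60.1).
Then from the A sphere: z² = 76.39² − (x + 40.0)² − (y + 93.0)² with x = -74.296, y = -60.093, so z ≈ 59.803 ≈ 59.8 km.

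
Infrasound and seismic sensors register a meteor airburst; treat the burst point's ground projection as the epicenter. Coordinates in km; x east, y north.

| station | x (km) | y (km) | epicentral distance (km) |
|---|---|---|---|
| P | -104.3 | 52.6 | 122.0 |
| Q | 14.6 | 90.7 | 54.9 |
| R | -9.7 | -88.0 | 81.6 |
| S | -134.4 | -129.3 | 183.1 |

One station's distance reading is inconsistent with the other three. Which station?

Q

Solve using three stations at a time. Using P, R, S (subtract circle equations pairwise → linear system) gives (x, y) ≈ (2.1, -7.2).
Distances from that point to each station vs reported:
  P: calculated 122.0 vs reported 122.0 → residual 0.0 km
  Q: calculated 98.7 vs reported 54.9 → residual 43.8 km
  R: calculated 81.7 vs reported 81.6 → residual 0.1 km
  S: calculated 183.1 vs reported 183.1 → residual 0.0 km
P, R, S are mutually consistent (residuals ≈ 0); Q is off by 43.8 km.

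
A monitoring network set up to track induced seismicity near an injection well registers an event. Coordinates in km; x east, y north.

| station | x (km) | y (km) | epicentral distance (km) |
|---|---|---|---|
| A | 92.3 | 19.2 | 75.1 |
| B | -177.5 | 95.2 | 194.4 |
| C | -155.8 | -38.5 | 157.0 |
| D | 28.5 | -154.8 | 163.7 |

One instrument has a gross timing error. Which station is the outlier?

A

Solve using three stations at a time. Using B, C, D (subtract circle equations pairwise → linear system) gives (x, y) ≈ (-5.1, 5.4).
Distances from that point to each station vs reported:
  A: calculated 98.3 vs reported 75.1 → residual 23.2 km
  B: calculated 194.4 vs reported 194.4 → residual 0.0 km
  C: calculated 157.0 vs reported 157.0 → residual 0.0 km
  D: calculated 163.7 vs reported 163.7 → residual 0.0 km
B, C, D are mutually consistent (residuals ≈ 0); A is off by 23.2 km.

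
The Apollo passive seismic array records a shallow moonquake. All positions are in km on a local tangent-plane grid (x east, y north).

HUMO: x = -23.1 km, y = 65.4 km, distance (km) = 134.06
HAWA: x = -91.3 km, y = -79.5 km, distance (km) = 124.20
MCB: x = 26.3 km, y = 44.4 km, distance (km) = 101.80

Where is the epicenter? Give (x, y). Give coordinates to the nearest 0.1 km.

Circle about each station: (x + 23.1)² + (y − 65.4)² = 134.06²; (x + 91.3)² + (y + 79.5)² = 124.20²; (x − 26.3)² + (y − 44.4)² = 101.80².
Subtracting pairs of circle equations eliminates x²+y² and gives linear equations (the radical axes):
-136.4 x − 289.8 y = 12391.61
98.8 x − 42.0 y = 5461.12
Solving the 2×2 system: x ≈ 30.9, y ≈ -57.3 km.
Check against HUMO (with the unrounded x, y): √((x + 23.1)²+(y − 65.4)²) = 134.07 ≈ 134.06 km. ✓

30.9 km east, -57.3 km north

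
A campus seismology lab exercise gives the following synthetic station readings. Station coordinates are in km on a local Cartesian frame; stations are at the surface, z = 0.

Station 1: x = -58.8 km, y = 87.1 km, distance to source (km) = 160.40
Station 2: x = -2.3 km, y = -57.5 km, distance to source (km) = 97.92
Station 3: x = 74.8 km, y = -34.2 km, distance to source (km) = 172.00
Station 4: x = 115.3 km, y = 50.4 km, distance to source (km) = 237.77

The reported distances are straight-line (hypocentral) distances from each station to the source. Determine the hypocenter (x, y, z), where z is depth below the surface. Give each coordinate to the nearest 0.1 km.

x ≈ -88.1 km, y ≈ -63.5 km, depth ≈ 46.8 km

Each station gives a sphere (x−x_i)² + (y−y_i)² + z² = d_i² (stations at z=0).
Subtracting the Station 1 sphere from Station 2 and Station 3: z² cancels, leaving linear equations in x and y:
113.0 x − 289.2 y = 8407.52
267.2 x − 242.6 y = -8135.01
Solving: x ≈ -88.092, y ≈ -63.492 km (keep extra digits for the depth step; rounded: -88.1, -63.5).
Then from the Station 1 sphere: z² = 160.40² − (x + 58.8)² − (y − 87.1)² with x = -88.092, y = -63.492, so z ≈ 46.821 ≈ 46.8 km.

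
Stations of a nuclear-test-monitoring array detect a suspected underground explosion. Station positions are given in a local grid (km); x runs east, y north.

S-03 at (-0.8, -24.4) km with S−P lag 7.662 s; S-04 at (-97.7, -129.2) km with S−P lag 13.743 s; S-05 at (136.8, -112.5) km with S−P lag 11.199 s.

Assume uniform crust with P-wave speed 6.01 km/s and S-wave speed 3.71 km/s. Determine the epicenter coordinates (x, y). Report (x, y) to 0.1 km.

(30.2, -91.9)

Distance from S−P lag: d = Δt · v_P v_S / (v_P − v_S) = Δt · (6.01·3.71)/(6.01−3.71) ≈ 9.6944·Δt.
So d_S-03 = 74.28, d_S-04 = 133.23, d_S-05 = 108.57 km.
Circle about each station: (x + 0.8)² + (y + 24.4)² = 74.28²; (x + 97.7)² + (y + 129.2)² = 133.23²; (x − 136.8)² + (y + 112.5)² = 108.57².
Subtracting pairs of circle equations eliminates x²+y² and gives linear equations (the radical axes):
-193.8 x − 209.6 y = 13409.22
275.2 x − 176.2 y = 24504.56
Solving the 2×2 system: x ≈ 30.2, y ≈ -91.9 km.
Check against S-03 (with the unrounded x, y): √((x + 0.8)²+(y + 24.4)²) = 74.28 ≈ 74.28 km. ✓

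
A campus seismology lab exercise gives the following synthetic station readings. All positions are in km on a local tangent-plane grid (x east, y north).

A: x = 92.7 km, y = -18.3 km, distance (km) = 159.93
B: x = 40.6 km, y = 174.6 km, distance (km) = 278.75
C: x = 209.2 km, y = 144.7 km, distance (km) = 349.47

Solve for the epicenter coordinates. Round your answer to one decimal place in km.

x ≈ -50.9 km, y ≈ -88.7 km

Circle about each station: (x − 92.7)² + (y + 18.3)² = 159.93²; (x − 40.6)² + (y − 174.6)² = 278.75²; (x − 209.2)² + (y − 144.7)² = 349.47².
Subtracting the A equation from the B and C equations removes the quadratic terms:
-104.2 x + 385.8 y = -28918.62
233.0 x + 326.0 y = -40777.13
Solving the 2×2 system: x ≈ -50.9, y ≈ -88.7 km.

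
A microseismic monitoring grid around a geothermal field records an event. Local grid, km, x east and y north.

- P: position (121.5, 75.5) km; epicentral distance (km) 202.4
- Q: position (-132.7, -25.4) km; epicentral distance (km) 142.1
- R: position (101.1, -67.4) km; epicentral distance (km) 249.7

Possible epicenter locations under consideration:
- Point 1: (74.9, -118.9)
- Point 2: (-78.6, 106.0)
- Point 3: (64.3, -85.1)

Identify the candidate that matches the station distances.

Point 2

For each candidate, compare |candidate − station| to the reported distance:
Point 1: residuals P 2.5, Q 85.6, R 191.9 → max 191.9 km
Point 2: residuals P 0.0, Q 0.0, R 0.0 → max 0.0 km
Point 3: residuals P 31.9, Q 63.7, R 208.9 → max 208.9 km
Only Point 2 has all residuals ≈ 0.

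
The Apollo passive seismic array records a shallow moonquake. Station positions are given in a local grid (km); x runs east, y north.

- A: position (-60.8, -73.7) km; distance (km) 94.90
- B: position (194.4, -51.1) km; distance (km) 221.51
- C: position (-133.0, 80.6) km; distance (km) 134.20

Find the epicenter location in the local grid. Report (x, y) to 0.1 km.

Circle about each station: (x + 60.8)² + (y + 73.7)² = 94.90²; (x − 194.4)² + (y + 51.1)² = 221.51²; (x + 133.0)² + (y − 80.6)² = 134.20².
Subtracting the A equation from the B and C equations removes the quadratic terms:
510.4 x + 45.2 y = -8786.43
-144.4 x + 308.6 y = 6053.40
Solving the 2×2 system: x ≈ -18.2, y ≈ 11.1 km.

(-18.2, 11.1)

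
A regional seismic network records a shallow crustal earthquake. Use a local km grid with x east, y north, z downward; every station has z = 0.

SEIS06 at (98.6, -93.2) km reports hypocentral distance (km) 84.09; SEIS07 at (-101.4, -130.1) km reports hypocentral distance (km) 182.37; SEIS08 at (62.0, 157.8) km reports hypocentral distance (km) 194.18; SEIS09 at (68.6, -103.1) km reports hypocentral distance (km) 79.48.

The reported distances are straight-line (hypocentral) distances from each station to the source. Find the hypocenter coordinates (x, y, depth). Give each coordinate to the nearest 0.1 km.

(49.6, -33.2, 32.7)

Each station gives a sphere (x−x_i)² + (y−y_i)² + z² = d_i² (stations at z=0).
Subtracting the SEIS06 sphere from SEIS07 and SEIS08: z² cancels, leaving linear equations in x and y:
-400.0 x − 73.8 y = -17387.92
-73.2 x + 502.0 y = -20298.10
Solving: x ≈ 49.596, y ≈ -33.203 km (keep extra digits for the depth step; rounded: 49.6, -33.2).
Then from the SEIS06 sphere: z² = 84.09² − (x − 98.6)² − (y + 93.2)² with x = 49.596, y = -33.203, so z ≈ 32.712 ≈ 32.7 km.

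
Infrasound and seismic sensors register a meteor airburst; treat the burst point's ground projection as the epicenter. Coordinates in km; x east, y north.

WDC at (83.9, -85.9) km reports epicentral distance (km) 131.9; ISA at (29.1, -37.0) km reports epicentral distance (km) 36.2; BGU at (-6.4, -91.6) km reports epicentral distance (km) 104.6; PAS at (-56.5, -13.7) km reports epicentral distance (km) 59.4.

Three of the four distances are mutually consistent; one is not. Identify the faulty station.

Solve using three stations at a time. Using WDC, BGU, PAS (subtract circle equations pairwise → linear system) gives (x, y) ≈ (-3.4, 13.0).
Distances from that point to each station vs reported:
  WDC: calculated 131.9 vs reported 131.9 → residual 0.0 km
  ISA: calculated 59.6 vs reported 36.2 → residual 23.4 km
  BGU: calculated 104.6 vs reported 104.6 → residual 0.0 km
  PAS: calculated 59.4 vs reported 59.4 → residual 0.0 km
WDC, BGU, PAS are mutually consistent (residuals ≈ 0); ISA is off by 23.4 km.

ISA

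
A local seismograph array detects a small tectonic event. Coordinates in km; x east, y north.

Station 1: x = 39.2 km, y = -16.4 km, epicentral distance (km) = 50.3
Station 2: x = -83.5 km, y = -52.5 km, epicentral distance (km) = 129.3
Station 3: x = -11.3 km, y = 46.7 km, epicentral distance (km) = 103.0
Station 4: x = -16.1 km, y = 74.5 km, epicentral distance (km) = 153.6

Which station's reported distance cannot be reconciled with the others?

Solve using three stations at a time. Using Station 1, Station 2, Station 4 (subtract circle equations pairwise → linear system) gives (x, y) ≈ (45.1, -66.4).
Distances from that point to each station vs reported:
  Station 1: calculated 50.4 vs reported 50.3 → residual 0.1 km
  Station 2: calculated 129.3 vs reported 129.3 → residual 0.0 km
  Station 3: calculated 126.4 vs reported 103.0 → residual 23.4 km
  Station 4: calculated 153.6 vs reported 153.6 → residual 0.0 km
Station 1, Station 2, Station 4 are mutually consistent (residuals ≈ 0); Station 3 is off by 23.4 km.

Station 3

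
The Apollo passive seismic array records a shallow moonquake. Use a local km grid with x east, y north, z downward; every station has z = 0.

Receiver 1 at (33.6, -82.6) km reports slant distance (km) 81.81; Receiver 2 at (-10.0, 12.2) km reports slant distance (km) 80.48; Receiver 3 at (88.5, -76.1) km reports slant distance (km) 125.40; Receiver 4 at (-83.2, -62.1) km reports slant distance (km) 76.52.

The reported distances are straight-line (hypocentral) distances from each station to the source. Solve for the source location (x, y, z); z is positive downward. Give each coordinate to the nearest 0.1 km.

Each station gives a sphere (x−x_i)² + (y−y_i)² + z² = d_i² (stations at z=0).
Subtracting the Receiver 1 sphere from Receiver 2 and Receiver 3: z² cancels, leaving linear equations in x and y:
-87.2 x + 189.6 y = -7487.03
109.8 x + 13.0 y = -3360.54
Solving: x ≈ -24.592, y ≈ -50.799 km (keep extra digits for the depth step; rounded: -24.6, -50.8).
Then from the Receiver 1 sphere: z² = 81.81² − (x − 33.6)² − (y + 82.6)² with x = -24.592, y = -50.799, so z ≈ 47.909 ≈ 47.9 km.

x ≈ -24.6 km, y ≈ -50.8 km, depth ≈ 47.9 km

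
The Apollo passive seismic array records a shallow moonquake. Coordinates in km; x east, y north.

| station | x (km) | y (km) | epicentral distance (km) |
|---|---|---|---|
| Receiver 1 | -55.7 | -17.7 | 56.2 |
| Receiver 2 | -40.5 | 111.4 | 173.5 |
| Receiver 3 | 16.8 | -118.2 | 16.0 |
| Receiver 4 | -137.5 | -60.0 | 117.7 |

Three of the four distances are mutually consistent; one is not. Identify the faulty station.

Solve using three stations at a time. Using Receiver 1, Receiver 2, Receiver 4 (subtract circle equations pairwise → linear system) gives (x, y) ≈ (-19.9, -60.8).
Distances from that point to each station vs reported:
  Receiver 1: calculated 56.1 vs reported 56.2 → residual 0.1 km
  Receiver 2: calculated 173.5 vs reported 173.5 → residual 0.0 km
  Receiver 3: calculated 68.1 vs reported 16.0 → residual 52.1 km
  Receiver 4: calculated 117.6 vs reported 117.7 → residual 0.1 km
Receiver 1, Receiver 2, Receiver 4 are mutually consistent (residuals ≈ 0); Receiver 3 is off by 52.1 km.

Receiver 3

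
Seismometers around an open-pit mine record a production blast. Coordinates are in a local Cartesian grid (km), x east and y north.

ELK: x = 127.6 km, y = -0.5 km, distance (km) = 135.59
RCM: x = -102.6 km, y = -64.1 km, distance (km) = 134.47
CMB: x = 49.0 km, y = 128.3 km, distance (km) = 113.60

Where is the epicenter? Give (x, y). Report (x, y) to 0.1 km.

(-4.9, 28.3)

Circle about each station: (x − 127.6)² + (y + 0.5)² = 135.59²; (x + 102.6)² + (y + 64.1)² = 134.47²; (x − 49.0)² + (y − 128.3)² = 113.60².
Subtracting pairs of circle equations eliminates x²+y² and gives linear equations (the radical axes):
-460.4 x − 127.2 y = -1343.97
-157.2 x + 257.6 y = 8059.57
Solving the 2×2 system: x ≈ -4.9, y ≈ 28.3 km.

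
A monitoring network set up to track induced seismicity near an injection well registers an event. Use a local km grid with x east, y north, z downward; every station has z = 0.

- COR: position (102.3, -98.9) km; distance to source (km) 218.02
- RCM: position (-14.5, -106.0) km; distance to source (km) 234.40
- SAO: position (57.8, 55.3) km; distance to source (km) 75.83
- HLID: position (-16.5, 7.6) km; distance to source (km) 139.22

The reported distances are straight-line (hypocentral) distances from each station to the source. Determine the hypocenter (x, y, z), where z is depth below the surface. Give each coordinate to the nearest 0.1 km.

Each station gives a sphere (x−x_i)² + (y−y_i)² + z² = d_i² (stations at z=0).
Subtracting the COR sphere from RCM and SAO: z² cancels, leaving linear equations in x and y:
-233.6 x − 14.2 y = -16210.89
-89.0 x + 308.4 y = 27934.96
Solving: x ≈ 62.788, y ≈ 108.700 km (keep extra digits for the depth step; rounded: 62.8, 108.7).
Then from the COR sphere: z² = 218.02² − (x − 102.3)² − (y + 98.9)² with x = 62.788, y = 108.700, so z ≈ 53.607 ≈ 53.6 km.
Check against HLID (with the unrounded solution): distance 139.22 ≈ 139.22 km. ✓

x ≈ 62.8 km, y ≈ 108.7 km, depth ≈ 53.6 km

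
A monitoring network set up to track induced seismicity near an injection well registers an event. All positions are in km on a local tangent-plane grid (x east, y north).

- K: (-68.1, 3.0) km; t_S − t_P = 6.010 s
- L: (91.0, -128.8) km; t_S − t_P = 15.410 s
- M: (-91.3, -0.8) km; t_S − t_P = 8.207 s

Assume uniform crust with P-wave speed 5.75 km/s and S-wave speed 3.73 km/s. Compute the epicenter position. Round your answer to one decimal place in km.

(-4.3, 4.2)

Distance from S−P lag: d = Δt · v_P v_S / (v_P − v_S) = Δt · (5.75·3.73)/(5.75−3.73) ≈ 10.6176·Δt.
So d_K = 63.81, d_L = 163.62, d_M = 87.14 km.
Circle about each station: (x + 68.1)² + (y − 3.0)² = 63.81²; (x − 91.0)² + (y + 128.8)² = 163.62²; (x + 91.3)² + (y + 0.8)² = 87.14².
Subtracting the K equation from the L and M equations removes the quadratic terms:
318.2 x − 263.6 y = -2475.96
-46.4 x − 7.6 y = 168.06
Solving the 2×2 system: x ≈ -4.3, y ≈ 4.2 km.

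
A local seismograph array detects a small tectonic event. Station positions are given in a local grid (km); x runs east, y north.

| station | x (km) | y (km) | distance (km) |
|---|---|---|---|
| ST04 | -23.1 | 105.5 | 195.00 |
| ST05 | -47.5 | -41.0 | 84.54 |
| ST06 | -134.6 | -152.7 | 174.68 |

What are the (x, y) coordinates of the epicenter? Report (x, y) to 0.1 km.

Circle about each station: (x + 23.1)² + (y − 105.5)² = 195.00²; (x + 47.5)² + (y + 41.0)² = 84.54²; (x + 134.6)² + (y + 152.7)² = 174.68².
Subtracting the ST04 equation from the ST05 and ST06 equations removes the quadratic terms:
-48.8 x − 293.0 y = 23151.38
-223.0 x − 516.4 y = 37282.49
Solving the 2×2 system: x ≈ 25.7, y ≈ -83.3 km.
Check against ST04 (with the unrounded x, y): √((x + 23.1)²+(y − 105.5)²) = 195.00 ≈ 195.00 km. ✓

x ≈ 25.7 km, y ≈ -83.3 km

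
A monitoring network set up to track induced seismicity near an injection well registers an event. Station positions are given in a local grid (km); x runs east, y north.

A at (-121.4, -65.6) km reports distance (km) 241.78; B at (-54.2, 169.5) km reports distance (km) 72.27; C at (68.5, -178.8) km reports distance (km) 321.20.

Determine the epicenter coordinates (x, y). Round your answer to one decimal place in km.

Circle about each station: (x + 121.4)² + (y + 65.6)² = 241.78²; (x + 54.2)² + (y − 169.5)² = 72.27²; (x − 68.5)² + (y + 178.8)² = 321.20².
Subtracting pairs of circle equations eliminates x²+y² and gives linear equations (the radical axes):
134.4 x + 470.2 y = 65861.19
379.8 x − 226.4 y = -27091.50
Solving the 2×2 system: x ≈ 10.4, y ≈ 137.1 km.

10.4 km east, 137.1 km north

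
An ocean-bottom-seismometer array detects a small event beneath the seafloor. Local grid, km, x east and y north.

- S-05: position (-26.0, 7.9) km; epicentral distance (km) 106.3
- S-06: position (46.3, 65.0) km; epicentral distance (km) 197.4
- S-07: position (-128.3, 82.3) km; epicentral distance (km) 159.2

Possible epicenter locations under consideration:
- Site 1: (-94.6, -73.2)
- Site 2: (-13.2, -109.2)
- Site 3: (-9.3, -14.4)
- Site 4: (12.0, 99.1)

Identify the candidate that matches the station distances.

Site 1

For each candidate, compare |candidate − station| to the reported distance:
Site 1: residuals S-05 0.1, S-06 0.0, S-07 0.1 → max 0.1 km
Site 2: residuals S-05 11.5, S-06 13.3, S-07 64.2 → max 64.2 km
Site 3: residuals S-05 78.4, S-06 100.5, S-07 5.9 → max 100.5 km
Site 4: residuals S-05 7.5, S-06 149.0, S-07 17.9 → max 149.0 km
Only Site 1 has all residuals ≈ 0.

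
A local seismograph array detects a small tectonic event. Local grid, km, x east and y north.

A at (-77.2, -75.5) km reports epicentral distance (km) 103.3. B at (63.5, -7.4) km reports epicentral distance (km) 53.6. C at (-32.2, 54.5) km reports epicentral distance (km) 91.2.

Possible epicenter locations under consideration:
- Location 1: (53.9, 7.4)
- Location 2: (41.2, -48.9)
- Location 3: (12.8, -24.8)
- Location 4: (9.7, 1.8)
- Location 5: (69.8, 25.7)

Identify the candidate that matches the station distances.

Location 3

For each candidate, compare |candidate − station| to the reported distance:
Location 1: residuals A 51.8, B 36.0, C 6.9 → max 51.8 km
Location 2: residuals A 18.1, B 6.5, C 35.6 → max 35.6 km
Location 3: residuals A 0.0, B 0.0, C 0.0 → max 0.0 km
Location 4: residuals A 13.0, B 1.0, C 23.9 → max 23.9 km
Location 5: residuals A 75.2, B 19.9, C 14.8 → max 75.2 km
Only Location 3 has all residuals ≈ 0.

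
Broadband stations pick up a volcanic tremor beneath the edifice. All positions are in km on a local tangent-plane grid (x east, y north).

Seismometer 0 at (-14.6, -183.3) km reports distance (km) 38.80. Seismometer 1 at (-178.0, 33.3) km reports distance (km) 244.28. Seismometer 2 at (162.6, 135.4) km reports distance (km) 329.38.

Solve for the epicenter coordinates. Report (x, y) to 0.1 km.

(-10.7, -144.7)

Circle about each station: (x + 14.6)² + (y + 183.3)² = 38.80²; (x + 178.0)² + (y − 33.3)² = 244.28²; (x − 162.6)² + (y − 135.4)² = 329.38².
Subtracting pairs of circle equations eliminates x²+y² and gives linear equations (the radical axes):
-326.8 x + 433.2 y = -59186.44
354.4 x + 637.4 y = -96025.87
Solving the 2×2 system: x ≈ -10.7, y ≈ -144.7 km.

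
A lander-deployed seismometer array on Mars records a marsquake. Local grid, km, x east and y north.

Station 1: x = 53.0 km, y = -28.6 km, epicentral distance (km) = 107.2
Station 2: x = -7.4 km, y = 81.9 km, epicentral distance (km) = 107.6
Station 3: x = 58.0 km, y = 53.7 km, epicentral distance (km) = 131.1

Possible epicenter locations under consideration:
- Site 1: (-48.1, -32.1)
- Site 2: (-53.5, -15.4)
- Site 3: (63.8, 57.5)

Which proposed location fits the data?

For each candidate, compare |candidate − station| to the reported distance:
Site 1: residuals Station 1 6.0, Station 2 13.4, Station 3 5.4 → max 13.4 km
Site 2: residuals Station 1 0.1, Station 2 0.1, Station 3 0.1 → max 0.1 km
Site 3: residuals Station 1 20.4, Station 2 32.3, Station 3 124.2 → max 124.2 km
Only Site 2 has all residuals ≈ 0.

Site 2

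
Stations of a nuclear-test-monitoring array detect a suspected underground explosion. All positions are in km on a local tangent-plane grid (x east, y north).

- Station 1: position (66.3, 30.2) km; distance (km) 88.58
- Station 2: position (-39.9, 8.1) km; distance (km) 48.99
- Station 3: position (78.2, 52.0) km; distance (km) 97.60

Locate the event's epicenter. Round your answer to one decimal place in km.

Circle about each station: (x − 66.3)² + (y − 30.2)² = 88.58²; (x + 39.9)² + (y − 8.1)² = 48.99²; (x − 78.2)² + (y − 52.0)² = 97.60².
Subtracting the Station 1 equation from the Station 2 and Station 3 equations removes the quadratic terms:
-212.4 x − 44.2 y = 1796.29
23.8 x + 43.6 y = 1832.17
Solving the 2×2 system: x ≈ -19.4, y ≈ 52.6 km.
Check against Station 1 (with the unrounded x, y): √((x − 66.3)²+(y − 30.2)²) = 88.59 ≈ 88.58 km. ✓

(-19.4, 52.6)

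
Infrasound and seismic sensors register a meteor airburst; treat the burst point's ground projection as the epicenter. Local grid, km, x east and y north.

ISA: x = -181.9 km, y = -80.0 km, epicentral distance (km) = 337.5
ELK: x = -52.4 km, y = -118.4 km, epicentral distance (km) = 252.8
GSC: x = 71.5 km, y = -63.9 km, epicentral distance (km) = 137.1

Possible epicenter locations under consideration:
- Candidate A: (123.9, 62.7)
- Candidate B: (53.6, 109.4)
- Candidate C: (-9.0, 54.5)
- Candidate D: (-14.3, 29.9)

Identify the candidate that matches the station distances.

For each candidate, compare |candidate − station| to the reported distance:
Candidate A: residuals ISA 0.0, ELK 0.1, GSC 0.1 → max 0.1 km
Candidate B: residuals ISA 35.3, ELK 1.5, GSC 37.1 → max 37.1 km
Candidate C: residuals ISA 118.4, ELK 74.5, GSC 6.1 → max 118.4 km
Candidate D: residuals ISA 137.1, ELK 99.7, GSC 10.0 → max 137.1 km
Only Candidate A has all residuals ≈ 0.

Candidate A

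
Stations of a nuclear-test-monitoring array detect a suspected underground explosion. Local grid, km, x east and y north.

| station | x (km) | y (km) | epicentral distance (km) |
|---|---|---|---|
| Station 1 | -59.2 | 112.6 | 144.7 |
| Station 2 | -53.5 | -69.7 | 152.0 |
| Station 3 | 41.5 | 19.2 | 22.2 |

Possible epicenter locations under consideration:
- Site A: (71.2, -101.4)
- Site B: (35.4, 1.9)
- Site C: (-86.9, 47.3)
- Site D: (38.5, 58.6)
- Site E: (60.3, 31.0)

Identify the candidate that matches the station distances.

For each candidate, compare |candidate − station| to the reported distance:
Site A: residuals Station 1 105.9, Station 2 23.3, Station 3 102.0 → max 105.9 km
Site B: residuals Station 1 0.9, Station 2 37.9, Station 3 3.9 → max 37.9 km
Site C: residuals Station 1 73.8, Station 2 30.3, Station 3 109.2 → max 109.2 km
Site D: residuals Station 1 33.1, Station 2 5.9, Station 3 17.3 → max 33.1 km
Site E: residuals Station 1 0.0, Station 2 0.0, Station 3 0.0 → max 0.0 km
Only Site E has all residuals ≈ 0.

Site E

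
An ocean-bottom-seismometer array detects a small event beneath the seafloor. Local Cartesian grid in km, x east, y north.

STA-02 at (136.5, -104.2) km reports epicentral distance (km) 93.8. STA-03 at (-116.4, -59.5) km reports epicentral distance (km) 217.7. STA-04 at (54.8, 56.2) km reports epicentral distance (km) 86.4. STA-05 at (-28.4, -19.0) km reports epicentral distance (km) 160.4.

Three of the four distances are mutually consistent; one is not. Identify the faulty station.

Solve using three stations at a time. Using STA-02, STA-03, STA-04 (subtract circle equations pairwise → linear system) gives (x, y) ≈ (97.5, -18.9).
Distances from that point to each station vs reported:
  STA-02: calculated 93.8 vs reported 93.8 → residual 0.0 km
  STA-03: calculated 217.7 vs reported 217.7 → residual 0.0 km
  STA-04: calculated 86.4 vs reported 86.4 → residual 0.0 km
  STA-05: calculated 125.9 vs reported 160.4 → residual 34.5 km
STA-02, STA-03, STA-04 are mutually consistent (residuals ≈ 0); STA-05 is off by 34.5 km.

STA-05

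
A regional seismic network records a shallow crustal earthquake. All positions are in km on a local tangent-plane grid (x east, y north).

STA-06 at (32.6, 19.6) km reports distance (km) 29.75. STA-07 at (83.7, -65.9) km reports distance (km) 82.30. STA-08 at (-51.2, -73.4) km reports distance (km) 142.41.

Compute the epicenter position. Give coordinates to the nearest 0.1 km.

Circle about each station: (x − 32.6)² + (y − 19.6)² = 29.75²; (x − 83.7)² + (y + 65.9)² = 82.30²; (x + 51.2)² + (y + 73.4)² = 142.41².
Subtracting the STA-06 equation from the STA-07 and STA-08 equations removes the quadratic terms:
102.2 x − 171.0 y = 4013.35
-167.6 x − 186.0 y = -12833.47
Solving the 2×2 system: x ≈ 61.7, y ≈ 13.4 km.

(61.7, 13.4)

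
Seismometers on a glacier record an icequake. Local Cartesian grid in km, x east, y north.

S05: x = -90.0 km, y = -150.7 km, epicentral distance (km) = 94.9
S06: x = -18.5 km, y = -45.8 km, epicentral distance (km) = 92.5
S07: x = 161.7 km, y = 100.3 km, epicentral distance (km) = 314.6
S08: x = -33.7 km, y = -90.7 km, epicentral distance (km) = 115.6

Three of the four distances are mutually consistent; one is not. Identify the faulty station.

Solve using three stations at a time. Using S05, S06, S07 (subtract circle equations pairwise → linear system) gives (x, y) ≈ (-110.2, -58.0).
Distances from that point to each station vs reported:
  S05: calculated 94.9 vs reported 94.9 → residual 0.0 km
  S06: calculated 92.5 vs reported 92.5 → residual 0.0 km
  S07: calculated 314.6 vs reported 314.6 → residual 0.0 km
  S08: calculated 83.2 vs reported 115.6 → residual 32.4 km
S05, S06, S07 are mutually consistent (residuals ≈ 0); S08 is off by 32.4 km.

S08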